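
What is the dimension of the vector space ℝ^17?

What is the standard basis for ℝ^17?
Dimension = 17; standard basis = {e_1, e_2, e_3, …, e_17}

ℝ^17 is the space of 17-tuples of real numbers; its dimension is 17.
The standard basis consists of 17 vectors: e_1, e_2, e_3, …, e_17, where e_i is the vector with 1 in position i and 0 elsewhere.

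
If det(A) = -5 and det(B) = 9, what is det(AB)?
-45

Use the multiplicative property of determinants: det(AB) = det(A)*det(B).
det(AB) = (-5)*(9) = -45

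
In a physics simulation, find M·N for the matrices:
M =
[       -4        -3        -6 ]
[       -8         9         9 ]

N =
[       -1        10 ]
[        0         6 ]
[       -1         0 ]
MN =
[       10       -58 ]
[       -1       -26 ]

Matrix multiplication: (MN)[i][j] = sum over k of M[i][k] * N[k][j].
  (MN)[0][0] = (-4)*(-1) + (-3)*(0) + (-6)*(-1) = 10
  (MN)[0][1] = (-4)*(10) + (-3)*(6) + (-6)*(0) = -58
  (MN)[1][0] = (-8)*(-1) + (9)*(0) + (9)*(-1) = -1
  (MN)[1][1] = (-8)*(10) + (9)*(6) + (9)*(0) = -26
MN =
[       10       -58 ]
[       -1       -26 ]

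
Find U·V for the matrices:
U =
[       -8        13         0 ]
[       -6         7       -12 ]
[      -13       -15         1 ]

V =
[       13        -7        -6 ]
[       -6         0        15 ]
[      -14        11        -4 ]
UV =
[     -182        56       243 ]
[       48       -90       189 ]
[      -93       102      -151 ]

Matrix multiplication: (UV)[i][j] = sum over k of U[i][k] * V[k][j].
  (UV)[0][0] = (-8)*(13) + (13)*(-6) + (0)*(-14) = -182
  (UV)[0][1] = (-8)*(-7) + (13)*(0) + (0)*(11) = 56
  (UV)[0][2] = (-8)*(-6) + (13)*(15) + (0)*(-4) = 243
  (UV)[1][0] = (-6)*(13) + (7)*(-6) + (-12)*(-14) = 48
  (UV)[1][1] = (-6)*(-7) + (7)*(0) + (-12)*(11) = -90
  (UV)[1][2] = (-6)*(-6) + (7)*(15) + (-12)*(-4) = 189
  (UV)[2][0] = (-13)*(13) + (-15)*(-6) + (1)*(-14) = -93
  (UV)[2][1] = (-13)*(-7) + (-15)*(0) + (1)*(11) = 102
  (UV)[2][2] = (-13)*(-6) + (-15)*(15) + (1)*(-4) = -151
UV =
[     -182        56       243 ]
[       48       -90       189 ]
[      -93       102      -151 ]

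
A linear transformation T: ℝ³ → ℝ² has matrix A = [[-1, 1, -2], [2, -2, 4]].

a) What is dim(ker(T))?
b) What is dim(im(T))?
dim(ker) = 2, dim(im) = 1

Observe that row 2 = -2 × row 1 (so the rows are linearly dependent).
Thus rank(A) = 1 (only one linearly independent row).
dim(im(T)) = rank(A) = 1.
By the rank-nullity theorem applied to T: ℝ³ → ℝ², rank(A) + nullity(A) = 3 (the domain dimension), so dim(ker(T)) = 3 - 1 = 2.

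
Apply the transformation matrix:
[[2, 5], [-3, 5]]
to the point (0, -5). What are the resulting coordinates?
(-25, -25)

Matrix multiplication:
[[2, 5], [-3, 5]] × [0, -5]ᵀ
= [2×0 + 5×-5, -3×0 + 5×-5]ᵀ
= [-25.0000, -25.0000]ᵀ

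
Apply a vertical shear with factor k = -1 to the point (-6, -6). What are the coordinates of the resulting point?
(-6, 0)

Shear matrix for vertical shear with factor k = -1:
[[1, 0], [-1, 1]]
Result: (-6, -6) → (-6, 0)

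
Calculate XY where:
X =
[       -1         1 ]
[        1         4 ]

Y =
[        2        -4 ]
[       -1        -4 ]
XY =
[       -3         0 ]
[       -2       -20 ]

Matrix multiplication: (XY)[i][j] = sum over k of X[i][k] * Y[k][j].
  (XY)[0][0] = (-1)*(2) + (1)*(-1) = -3
  (XY)[0][1] = (-1)*(-4) + (1)*(-4) = 0
  (XY)[1][0] = (1)*(2) + (4)*(-1) = -2
  (XY)[1][1] = (1)*(-4) + (4)*(-4) = -20
XY =
[       -3         0 ]
[       -2       -20 ]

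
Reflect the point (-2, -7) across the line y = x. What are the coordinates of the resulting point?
(-7, -2)

Reflection across line y = x: (-2, -7) → (-7, -2)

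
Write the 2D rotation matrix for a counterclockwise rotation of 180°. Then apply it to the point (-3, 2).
R = [[-1, 0], [0, -1]]; R·(-3, 2) = (3, -2)

Rotation matrix formula: R(θ) = [[cos θ, -sin θ], [sin θ, cos θ]]
For θ = 180°:
cos(180°) = -1
sin(180°) = 0
R = [[-1, 0], [0, -1]]
Apply to (-3, 2): [-1·-3 + (0)·2, 0·-3 + -1·2] = (3, -2)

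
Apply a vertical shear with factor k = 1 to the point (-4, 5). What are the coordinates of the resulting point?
(-4, 1)

Shear matrix for vertical shear with factor k = 1:
[[1, 0], [1, 1]]
Result: (-4, 5) → (-4, 1)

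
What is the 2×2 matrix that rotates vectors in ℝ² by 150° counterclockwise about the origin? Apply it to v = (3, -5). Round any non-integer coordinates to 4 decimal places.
R = [[-√3/2, -1/2], [1/2, -√3/2]]; R·v = (-0.0981, 5.8301)

A counterclockwise rotation by angle θ in ℝ² has matrix R(θ) = [[cos θ, -sin θ], [sin θ, cos θ]].
For θ = 150°: cos θ = -√3/2, sin θ = 1/2.
R(150°) = [[-√3/2, -1/2], [1/2, -√3/2]].
R·v = [-√3/2·3 + (-1/2)·-5, 1/2·3 + -√3/2·-5] = (-0.0981, 5.8301).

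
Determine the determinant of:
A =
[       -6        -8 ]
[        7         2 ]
det(A) = 44

For a 2×2 matrix [[a, b], [c, d]], det = a*d - b*c.
det(A) = (-6)*(2) - (-8)*(7) = -12 + 56 = 44.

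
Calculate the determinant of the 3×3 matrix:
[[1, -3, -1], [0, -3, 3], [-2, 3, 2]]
9

Expansion along first row:
det = 1·det([[-3,3],[3,2]]) - -3·det([[0,3],[-2,2]]) + -1·det([[0,-3],[-2,3]])
    = 1·(-3·2 - 3·3) - -3·(0·2 - 3·-2) + -1·(0·3 - -3·-2)
    = 1·-15 - -3·6 + -1·-6
    = -15 + 18 + 6 = 9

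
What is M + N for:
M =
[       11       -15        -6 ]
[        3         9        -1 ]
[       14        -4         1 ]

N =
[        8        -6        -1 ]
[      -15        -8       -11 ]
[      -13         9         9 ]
M + N =
[       19       -21        -7 ]
[      -12         1       -12 ]
[        1         5        10 ]

Matrix addition is elementwise: (M+N)[i][j] = M[i][j] + N[i][j].
  (M+N)[0][0] = (11) + (8) = 19
  (M+N)[0][1] = (-15) + (-6) = -21
  (M+N)[0][2] = (-6) + (-1) = -7
  (M+N)[1][0] = (3) + (-15) = -12
  (M+N)[1][1] = (9) + (-8) = 1
  (M+N)[1][2] = (-1) + (-11) = -12
  (M+N)[2][0] = (14) + (-13) = 1
  (M+N)[2][1] = (-4) + (9) = 5
  (M+N)[2][2] = (1) + (9) = 10
M + N =
[       19       -21        -7 ]
[      -12         1       -12 ]
[        1         5        10 ]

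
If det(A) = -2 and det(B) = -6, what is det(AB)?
12

Use the multiplicative property of determinants: det(AB) = det(A)*det(B).
det(AB) = (-2)*(-6) = 12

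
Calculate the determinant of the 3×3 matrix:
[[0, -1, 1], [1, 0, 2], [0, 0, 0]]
0

Expansion along first row:
det = 0·det([[0,2],[0,0]]) - -1·det([[1,2],[0,0]]) + 1·det([[1,0],[0,0]])
    = 0·(0·0 - 2·0) - -1·(1·0 - 2·0) + 1·(1·0 - 0·0)
    = 0·0 - -1·0 + 1·0
    = 0 + 0 + 0 = 0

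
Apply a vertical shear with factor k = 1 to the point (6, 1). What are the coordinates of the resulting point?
(6, 7)

Shear matrix for vertical shear with factor k = 1:
[[1, 0], [1, 1]]
Result: (6, 1) → (6, 7)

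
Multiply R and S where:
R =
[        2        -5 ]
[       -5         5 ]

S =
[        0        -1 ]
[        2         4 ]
RS =
[      -10       -22 ]
[       10        25 ]

Matrix multiplication: (RS)[i][j] = sum over k of R[i][k] * S[k][j].
  (RS)[0][0] = (2)*(0) + (-5)*(2) = -10
  (RS)[0][1] = (2)*(-1) + (-5)*(4) = -22
  (RS)[1][0] = (-5)*(0) + (5)*(2) = 10
  (RS)[1][1] = (-5)*(-1) + (5)*(4) = 25
RS =
[      -10       -22 ]
[       10        25 ]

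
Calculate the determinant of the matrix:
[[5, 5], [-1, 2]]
15

For a 2×2 matrix [[a, b], [c, d]], det = ad - bc
det = (5)(2) - (5)(-1) = 10 - -5 = 15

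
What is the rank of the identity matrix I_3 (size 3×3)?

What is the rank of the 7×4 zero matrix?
rank(I_3) = 3, rank(0) = 0

The identity I_3 has 3 columns that are the standard basis vectors e_1, …, e_3. These are linearly independent, so all 3 columns are pivots and rank(I_3) = 3.
The 7×4 zero matrix has every entry zero, so every row is the zero row and there are no pivots; rank(0) = 0.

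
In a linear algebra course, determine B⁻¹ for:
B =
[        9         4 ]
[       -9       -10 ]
det(B) = -54
B⁻¹ =
[     5/27      2/27 ]
[     -1/6      -1/6 ]

For a 2×2 matrix B = [[a, b], [c, d]] with det(B) ≠ 0, B⁻¹ = (1/det(B)) * [[d, -b], [-c, a]].
det(B) = (9)*(-10) - (4)*(-9) = -90 + 36 = -54.
B⁻¹ = (1/-54) * [[-10, -4], [9, 9]].
Dividing each entry by -54 and reducing:
B⁻¹ =
[     5/27      2/27 ]
[     -1/6      -1/6 ]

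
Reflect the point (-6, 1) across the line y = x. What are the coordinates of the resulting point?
(1, -6)

Reflection across line y = x: (-6, 1) → (1, -6)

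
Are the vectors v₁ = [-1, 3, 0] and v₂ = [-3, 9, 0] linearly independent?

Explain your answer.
No, linearly dependent (v₂ = 3·v₁)

Check whether there is a scalar k with v₂ = k·v₁.
Comparing components, k = 3 satisfies 3·[-1, 3, 0] = [-3, 9, 0].
Since v₂ is a scalar multiple of v₁, the two vectors are linearly dependent.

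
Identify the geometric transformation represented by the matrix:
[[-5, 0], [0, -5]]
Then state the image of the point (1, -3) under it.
uniform scaling by factor -5; image of (1, -3) is (-5, 15)

This is a diagonal matrix with equal entries -5, so it scales both axes by the same factor -5.
The matrix [[-5, 0], [0, -5]] represents: uniform scaling by factor -5.
Applying it to (1, -3): [-5·1 + 0·-3, 0·1 + -5·-3] = (-5, 15).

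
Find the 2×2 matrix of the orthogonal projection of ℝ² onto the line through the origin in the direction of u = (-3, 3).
[[1/2, -1/2], [-1/2, 1/2]]

The orthogonal projection onto the line spanned by a nonzero vector u = (a, b) has matrix P = (u uᵀ) / (uᵀ u) = (1/(a² + b²)) · [[a², ab], [ab, b²]].
Here u = (-3, 3), so a² + b² = 9 + 9 = 18.
P = (1/18) · [[9, -9], [-9, 9]] = [[1/2, -1/2], [-1/2, 1/2]].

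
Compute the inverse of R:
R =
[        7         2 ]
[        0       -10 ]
det(R) = -70
R⁻¹ =
[      1/7      1/35 ]
[        0     -1/10 ]

For a 2×2 matrix R = [[a, b], [c, d]] with det(R) ≠ 0, R⁻¹ = (1/det(R)) * [[d, -b], [-c, a]].
det(R) = (7)*(-10) - (2)*(0) = -70 - 0 = -70.
R⁻¹ = (1/-70) * [[-10, -2], [0, 7]].
Dividing each entry by -70 and reducing:
R⁻¹ =
[      1/7      1/35 ]
[        0     -1/10 ]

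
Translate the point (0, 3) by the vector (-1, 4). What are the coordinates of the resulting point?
(-1, 7)

Translation by (-1, 4):
x' = 0 + -1 = -1
y' = 3 + 4 = 7
Homogeneous matrix: [[1, 0, -1], [0, 1, 4], [0, 0, 1]]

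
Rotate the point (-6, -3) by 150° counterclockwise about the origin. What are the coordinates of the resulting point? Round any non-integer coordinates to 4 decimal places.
(6.6962, -0.4019)

Rotation matrix R(θ) = [[cos θ, -sin θ], [sin θ, cos θ]]; for θ = 150°:
R = [[-√3/2, -1/2], [1/2, -√3/2]]
Result: R × [-6, -3]ᵀ = [-√3/2·-6 + (-1/2)·-3, 1/2·-6 + (-√3/2)·-3]ᵀ = (6.6962, -0.4019)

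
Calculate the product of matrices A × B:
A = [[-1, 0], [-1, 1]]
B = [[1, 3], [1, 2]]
[[-1, -3], [0, -1]]

Matrix multiplication:
C[0][0] = -1×1 + 0×1 = -1
C[0][1] = -1×3 + 0×2 = -3
C[1][0] = -1×1 + 1×1 = 0
C[1][1] = -1×3 + 1×2 = -1
Result: [[-1, -3], [0, -1]]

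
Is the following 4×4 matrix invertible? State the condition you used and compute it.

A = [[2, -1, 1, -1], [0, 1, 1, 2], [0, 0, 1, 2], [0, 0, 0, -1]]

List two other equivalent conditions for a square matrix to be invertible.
Yes, invertible; det(A) = -2 ≠ 0. Equivalent conditions: rank(A) = 4; Ax = 0 has only the trivial solution; 0 is not an eigenvalue; the columns of A are linearly independent.

To check invertibility, compute det(A).
The given matrix is triangular, so det(A) equals the product of its diagonal entries = -2 ≠ 0.
Since det(A) ≠ 0, A is invertible.
Equivalent conditions for a square matrix A to be invertible:
- rank(A) = 4 (full rank).
- The homogeneous system Ax = 0 has only the trivial solution x = 0.
- 0 is not an eigenvalue of A.
- The columns (equivalently rows) of A are linearly independent.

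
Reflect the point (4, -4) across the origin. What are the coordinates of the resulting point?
(-4, 4)

Reflection across origin: (4, -4) → (-4, 4)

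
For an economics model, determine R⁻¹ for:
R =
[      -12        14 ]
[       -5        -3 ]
det(R) = 106
R⁻¹ =
[   -3/106     -7/53 ]
[    5/106     -6/53 ]

For a 2×2 matrix R = [[a, b], [c, d]] with det(R) ≠ 0, R⁻¹ = (1/det(R)) * [[d, -b], [-c, a]].
det(R) = (-12)*(-3) - (14)*(-5) = 36 + 70 = 106.
R⁻¹ = (1/106) * [[-3, -14], [5, -12]].
Dividing each entry by 106 and reducing:
R⁻¹ =
[   -3/106     -7/53 ]
[    5/106     -6/53 ]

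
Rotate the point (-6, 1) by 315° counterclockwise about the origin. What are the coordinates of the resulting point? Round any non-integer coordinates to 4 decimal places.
(-3.5355, 4.9497)

Rotation matrix R(θ) = [[cos θ, -sin θ], [sin θ, cos θ]]; for θ = 315°:
R = [[√2/2, √2/2], [-√2/2, √2/2]]
Result: R × [-6, 1]ᵀ = [√2/2·-6 + (√2/2)·1, -√2/2·-6 + (√2/2)·1]ᵀ = (-3.5355, 4.9497)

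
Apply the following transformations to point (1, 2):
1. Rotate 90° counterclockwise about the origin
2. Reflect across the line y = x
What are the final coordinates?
(1, -2)

Step 1: Rotate 90° → (-2, 1)
Step 2: Reflect across the line y = x → (1, -2)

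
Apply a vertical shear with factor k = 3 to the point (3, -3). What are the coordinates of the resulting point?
(3, 6)

Shear matrix for vertical shear with factor k = 3:
[[1, 0], [3, 1]]
Result: (3, -3) → (3, 6)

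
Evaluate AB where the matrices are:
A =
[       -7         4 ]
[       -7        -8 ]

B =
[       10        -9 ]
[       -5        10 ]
AB =
[      -90       103 ]
[      -30       -17 ]

Matrix multiplication: (AB)[i][j] = sum over k of A[i][k] * B[k][j].
  (AB)[0][0] = (-7)*(10) + (4)*(-5) = -90
  (AB)[0][1] = (-7)*(-9) + (4)*(10) = 103
  (AB)[1][0] = (-7)*(10) + (-8)*(-5) = -30
  (AB)[1][1] = (-7)*(-9) + (-8)*(10) = -17
AB =
[      -90       103 ]
[      -30       -17 ]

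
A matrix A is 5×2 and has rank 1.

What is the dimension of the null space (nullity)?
1

The rank-nullity theorem for an m×n matrix states:
rank(A) + nullity(A) = n (the number of columns).
Here n = 2 and rank(A) = 1, so nullity(A) = 2 - 1 = 1.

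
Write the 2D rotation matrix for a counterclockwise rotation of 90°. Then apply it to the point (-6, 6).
R = [[0, -1], [1, 0]]; R·(-6, 6) = (-6, -6)

Rotation matrix formula: R(θ) = [[cos θ, -sin θ], [sin θ, cos θ]]
For θ = 90°:
cos(90°) = 0
sin(90°) = 1
R = [[0, -1], [1, 0]]
Apply to (-6, 6): [0·-6 + (-1)·6, 1·-6 + 0·6] = (-6, -6)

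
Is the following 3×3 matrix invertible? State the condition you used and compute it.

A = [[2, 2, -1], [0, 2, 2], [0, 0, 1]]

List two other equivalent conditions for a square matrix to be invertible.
Yes, invertible; det(A) = 4 ≠ 0. Equivalent conditions: rank(A) = 3; Ax = 0 has only the trivial solution; 0 is not an eigenvalue; the columns of A are linearly independent.

To check invertibility, compute det(A).
The given matrix is triangular, so det(A) equals the product of its diagonal entries = 4 ≠ 0.
Since det(A) ≠ 0, A is invertible.
Equivalent conditions for a square matrix A to be invertible:
- rank(A) = 3 (full rank).
- The homogeneous system Ax = 0 has only the trivial solution x = 0.
- 0 is not an eigenvalue of A.
- The columns (equivalently rows) of A are linearly independent.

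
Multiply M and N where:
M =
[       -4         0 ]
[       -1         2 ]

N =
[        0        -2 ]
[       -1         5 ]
MN =
[        0         8 ]
[       -2        12 ]

Matrix multiplication: (MN)[i][j] = sum over k of M[i][k] * N[k][j].
  (MN)[0][0] = (-4)*(0) + (0)*(-1) = 0
  (MN)[0][1] = (-4)*(-2) + (0)*(5) = 8
  (MN)[1][0] = (-1)*(0) + (2)*(-1) = -2
  (MN)[1][1] = (-1)*(-2) + (2)*(5) = 12
MN =
[        0         8 ]
[       -2        12 ]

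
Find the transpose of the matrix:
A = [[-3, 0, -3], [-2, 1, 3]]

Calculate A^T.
[[-3, -2], [0, 1], [-3, 3]]

The transpose sends entry (i,j) to (j,i); rows become columns.
Row 0 of A: [-3, 0, -3] -> column 0 of A^T.
Row 1 of A: [-2, 1, 3] -> column 1 of A^T.
A^T = [[-3, -2], [0, 1], [-3, 3]]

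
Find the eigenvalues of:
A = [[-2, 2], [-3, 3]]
λ = 0, 1

Solve det(A - λI) = 0. For a 2×2 matrix this is λ² - (trace)λ + det = 0.
trace(A) = -2 + 3 = 1.
det(A) = (-2)*(3) - (2)*(-3) = -6 + 6 = 0.
Characteristic equation: λ² - (1)λ + (0) = 0.
Discriminant: (1)² - 4*(0) = 1 - 0 = 1.
Roots: λ = (1 ± √1) / 2 = 0, 1.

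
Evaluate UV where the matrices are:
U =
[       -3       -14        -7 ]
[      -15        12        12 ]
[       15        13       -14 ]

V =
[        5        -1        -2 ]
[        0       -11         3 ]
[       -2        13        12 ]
UV =
[       -1        66      -120 ]
[      -99        39       210 ]
[      103      -340      -159 ]

Matrix multiplication: (UV)[i][j] = sum over k of U[i][k] * V[k][j].
  (UV)[0][0] = (-3)*(5) + (-14)*(0) + (-7)*(-2) = -1
  (UV)[0][1] = (-3)*(-1) + (-14)*(-11) + (-7)*(13) = 66
  (UV)[0][2] = (-3)*(-2) + (-14)*(3) + (-7)*(12) = -120
  (UV)[1][0] = (-15)*(5) + (12)*(0) + (12)*(-2) = -99
  (UV)[1][1] = (-15)*(-1) + (12)*(-11) + (12)*(13) = 39
  (UV)[1][2] = (-15)*(-2) + (12)*(3) + (12)*(12) = 210
  (UV)[2][0] = (15)*(5) + (13)*(0) + (-14)*(-2) = 103
  (UV)[2][1] = (15)*(-1) + (13)*(-11) + (-14)*(13) = -340
  (UV)[2][2] = (15)*(-2) + (13)*(3) + (-14)*(12) = -159
UV =
[       -1        66      -120 ]
[      -99        39       210 ]
[      103      -340      -159 ]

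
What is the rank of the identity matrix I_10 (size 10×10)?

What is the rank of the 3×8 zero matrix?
rank(I_10) = 10, rank(0) = 0

The identity I_10 has 10 columns that are the standard basis vectors e_1, …, e_10. These are linearly independent, so all 10 columns are pivots and rank(I_10) = 10.
The 3×8 zero matrix has every entry zero, so every row is the zero row and there are no pivots; rank(0) = 0.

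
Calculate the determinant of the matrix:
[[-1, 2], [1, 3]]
-5

For a 2×2 matrix [[a, b], [c, d]], det = ad - bc
det = (-1)(3) - (2)(1) = -3 - 2 = -5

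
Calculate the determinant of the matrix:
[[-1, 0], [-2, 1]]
-1

For a 2×2 matrix [[a, b], [c, d]], det = ad - bc
det = (-1)(1) - (0)(-2) = -1 - 0 = -1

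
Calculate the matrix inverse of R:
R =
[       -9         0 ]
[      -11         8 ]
det(R) = -72
R⁻¹ =
[     -1/9         0 ]
[   -11/72       1/8 ]

For a 2×2 matrix R = [[a, b], [c, d]] with det(R) ≠ 0, R⁻¹ = (1/det(R)) * [[d, -b], [-c, a]].
det(R) = (-9)*(8) - (0)*(-11) = -72 - 0 = -72.
R⁻¹ = (1/-72) * [[8, 0], [11, -9]].
Dividing each entry by -72 and reducing:
R⁻¹ =
[     -1/9         0 ]
[   -11/72       1/8 ]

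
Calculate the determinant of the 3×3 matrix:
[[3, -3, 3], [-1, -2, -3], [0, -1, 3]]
-33

Expansion along first row:
det = 3·det([[-2,-3],[-1,3]]) - -3·det([[-1,-3],[0,3]]) + 3·det([[-1,-2],[0,-1]])
    = 3·(-2·3 - -3·-1) - -3·(-1·3 - -3·0) + 3·(-1·-1 - -2·0)
    = 3·-9 - -3·-3 + 3·1
    = -27 + -9 + 3 = -33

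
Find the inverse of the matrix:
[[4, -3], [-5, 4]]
[[4, 3], [5, 4]]

For [[a,b],[c,d]], inverse = (1/det)·[[d,-b],[-c,a]]
det = 4·4 - -3·-5 = 1
Inverse = (1/1)·[[4, 3], [5, 4]]
        = [[4, 3], [5, 4]]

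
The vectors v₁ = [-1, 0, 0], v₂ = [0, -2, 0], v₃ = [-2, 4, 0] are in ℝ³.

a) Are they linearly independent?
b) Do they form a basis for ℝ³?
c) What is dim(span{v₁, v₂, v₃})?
Not independent, not a basis, dim(span) = 2

Check whether v₃ can be written as a linear combination of v₁ and v₂.
v₃ = (2)·v₁ + (-2)·v₂ = [-2, 4, 0], so the three vectors are linearly dependent.
Thus they do not form a basis for ℝ³, and dim(span{v₁, v₂, v₃}) = 2 (spanned by v₁ and v₂).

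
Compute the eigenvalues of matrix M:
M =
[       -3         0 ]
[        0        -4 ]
λ = -4, -3

Solve det(M - λI) = 0. For a 2×2 matrix the characteristic equation is λ² - (trace)λ + det = 0.
trace(M) = a + d = -3 - 4 = -7.
det(M) = a*d - b*c = (-3)*(-4) - (0)*(0) = 12 - 0 = 12.
Characteristic equation: λ² - (-7)λ + (12) = 0.
Discriminant = (-7)² - 4*(12) = 49 - 48 = 1.
λ = (-7 ± √1) / 2 = (-7 ± 1) / 2 = -4, -3.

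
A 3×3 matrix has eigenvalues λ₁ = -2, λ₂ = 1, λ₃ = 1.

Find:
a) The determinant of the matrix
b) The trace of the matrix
det = -2, trace = 0

Two standard eigenvalue identities:
- det(A) equals the product of the eigenvalues (counted with multiplicity).
- trace(A) equals the sum of the eigenvalues.
det(A) = (-2)*(1)*(1) = -2.
trace(A) = -2 + 1 + 1 = 0.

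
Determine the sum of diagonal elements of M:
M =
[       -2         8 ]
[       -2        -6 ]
tr(M) = -2 - 6 = -8

The trace of a square matrix is the sum of its diagonal entries.
Diagonal entries of M: M[0][0] = -2, M[1][1] = -6.
tr(M) = -2 - 6 = -8.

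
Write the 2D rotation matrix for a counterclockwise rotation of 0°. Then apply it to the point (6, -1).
R = [[1, 0], [0, 1]]; R·(6, -1) = (6, -1)

Rotation matrix formula: R(θ) = [[cos θ, -sin θ], [sin θ, cos θ]]
For θ = 0°:
cos(0°) = 1
sin(0°) = 0
R = [[1, 0], [0, 1]]
Apply to (6, -1): [1·6 + (0)·-1, 0·6 + 1·-1] = (6, -1)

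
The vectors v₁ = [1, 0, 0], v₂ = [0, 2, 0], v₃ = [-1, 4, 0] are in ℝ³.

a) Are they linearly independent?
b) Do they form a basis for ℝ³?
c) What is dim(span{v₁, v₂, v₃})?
Not independent, not a basis, dim(span) = 2

Check whether v₃ can be written as a linear combination of v₁ and v₂.
v₃ = (-1)·v₁ + (2)·v₂ = [-1, 4, 0], so the three vectors are linearly dependent.
Thus they do not form a basis for ℝ³, and dim(span{v₁, v₂, v₃}) = 2 (spanned by v₁ and v₂).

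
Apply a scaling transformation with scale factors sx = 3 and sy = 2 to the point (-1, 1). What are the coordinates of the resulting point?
(-3, 2)

Scaling matrix:
[[3, 0], [0, 2]]
Result: (-1 × 3, 1 × 2) = (-3, 2)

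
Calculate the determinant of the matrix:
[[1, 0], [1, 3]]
3

For a 2×2 matrix [[a, b], [c, d]], det = ad - bc
det = (1)(3) - (0)(1) = 3 - 0 = 3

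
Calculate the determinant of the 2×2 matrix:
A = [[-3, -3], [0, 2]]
-6

For A = [[a, b], [c, d]], det(A) = a*d - b*c.
det(A) = (-3)*(2) - (-3)*(0) = -6 - 0 = -6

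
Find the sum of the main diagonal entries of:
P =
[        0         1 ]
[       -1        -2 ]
tr(P) = 0 - 2 = -2

The trace of a square matrix is the sum of its diagonal entries.
Diagonal entries of P: P[0][0] = 0, P[1][1] = -2.
tr(P) = 0 - 2 = -2.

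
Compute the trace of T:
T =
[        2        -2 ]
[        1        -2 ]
tr(T) = 2 - 2 = 0

The trace of a square matrix is the sum of its diagonal entries.
Diagonal entries of T: T[0][0] = 2, T[1][1] = -2.
tr(T) = 2 - 2 = 0.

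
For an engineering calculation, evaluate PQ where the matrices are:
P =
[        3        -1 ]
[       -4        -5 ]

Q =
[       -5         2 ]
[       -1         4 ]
PQ =
[      -14         2 ]
[       25       -28 ]

Matrix multiplication: (PQ)[i][j] = sum over k of P[i][k] * Q[k][j].
  (PQ)[0][0] = (3)*(-5) + (-1)*(-1) = -14
  (PQ)[0][1] = (3)*(2) + (-1)*(4) = 2
  (PQ)[1][0] = (-4)*(-5) + (-5)*(-1) = 25
  (PQ)[1][1] = (-4)*(2) + (-5)*(4) = -28
PQ =
[      -14         2 ]
[       25       -28 ]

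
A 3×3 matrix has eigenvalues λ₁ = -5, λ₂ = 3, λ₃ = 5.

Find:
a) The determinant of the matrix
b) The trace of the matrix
det = -75, trace = 3

Two standard eigenvalue identities:
- det(A) equals the product of the eigenvalues (counted with multiplicity).
- trace(A) equals the sum of the eigenvalues.
det(A) = (-5)*(3)*(5) = -75.
trace(A) = -5 + 3 + 5 = 3.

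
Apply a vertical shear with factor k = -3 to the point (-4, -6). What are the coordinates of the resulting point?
(-4, 6)

Shear matrix for vertical shear with factor k = -3:
[[1, 0], [-3, 1]]
Result: (-4, -6) → (-4, 6)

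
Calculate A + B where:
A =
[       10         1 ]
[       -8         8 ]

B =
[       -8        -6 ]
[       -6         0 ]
A + B =
[        2        -5 ]
[      -14         8 ]

Matrix addition is elementwise: (A+B)[i][j] = A[i][j] + B[i][j].
  (A+B)[0][0] = (10) + (-8) = 2
  (A+B)[0][1] = (1) + (-6) = -5
  (A+B)[1][0] = (-8) + (-6) = -14
  (A+B)[1][1] = (8) + (0) = 8
A + B =
[        2        -5 ]
[      -14         8 ]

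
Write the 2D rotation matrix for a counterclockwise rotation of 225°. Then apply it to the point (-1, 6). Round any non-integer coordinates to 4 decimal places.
R = [[-√2/2, √2/2], [-√2/2, -√2/2]]; R·(-1, 6) = (4.9497, -3.5355)

Rotation matrix formula: R(θ) = [[cos θ, -sin θ], [sin θ, cos θ]]
For θ = 225°:
cos(225°) = -√2/2
sin(225°) = -√2/2
R = [[-√2/2, √2/2], [-√2/2, -√2/2]]
Apply to (-1, 6): [-√2/2·-1 + (√2/2)·6, -√2/2·-1 + -√2/2·6] = (4.9497, -3.5355)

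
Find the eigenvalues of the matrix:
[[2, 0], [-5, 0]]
λ = 0 and λ = 2

Characteristic equation: det(A - λI) = 0
λ² - (trace)λ + (det) = 0
λ² - (2)λ + (0) = 0
λ² - 2λ + 0 = 0
Solving: λ = 0, 2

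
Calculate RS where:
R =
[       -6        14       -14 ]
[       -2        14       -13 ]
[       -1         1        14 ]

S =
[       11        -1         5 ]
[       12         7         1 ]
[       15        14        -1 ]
RS =
[     -108       -92        -2 ]
[      -49       -82        17 ]
[      211       204       -18 ]

Matrix multiplication: (RS)[i][j] = sum over k of R[i][k] * S[k][j].
  (RS)[0][0] = (-6)*(11) + (14)*(12) + (-14)*(15) = -108
  (RS)[0][1] = (-6)*(-1) + (14)*(7) + (-14)*(14) = -92
  (RS)[0][2] = (-6)*(5) + (14)*(1) + (-14)*(-1) = -2
  (RS)[1][0] = (-2)*(11) + (14)*(12) + (-13)*(15) = -49
  (RS)[1][1] = (-2)*(-1) + (14)*(7) + (-13)*(14) = -82
  (RS)[1][2] = (-2)*(5) + (14)*(1) + (-13)*(-1) = 17
  (RS)[2][0] = (-1)*(11) + (1)*(12) + (14)*(15) = 211
  (RS)[2][1] = (-1)*(-1) + (1)*(7) + (14)*(14) = 204
  (RS)[2][2] = (-1)*(5) + (1)*(1) + (14)*(-1) = -18
RS =
[     -108       -92        -2 ]
[      -49       -82        17 ]
[      211       204       -18 ]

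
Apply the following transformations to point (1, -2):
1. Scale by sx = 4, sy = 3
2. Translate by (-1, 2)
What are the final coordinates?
(3, -4)

Step 1: Scale (1, -2) by (sx, sy) = (4, 3) → (4, -6)
Step 2: Translate by (-1, 2) → (3, -4)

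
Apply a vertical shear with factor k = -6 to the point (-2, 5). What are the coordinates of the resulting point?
(-2, 17)

Shear matrix for vertical shear with factor k = -6:
[[1, 0], [-6, 1]]
Result: (-2, 5) → (-2, 17)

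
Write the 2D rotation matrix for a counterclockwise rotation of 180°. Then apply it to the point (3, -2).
R = [[-1, 0], [0, -1]]; R·(3, -2) = (-3, 2)

Rotation matrix formula: R(θ) = [[cos θ, -sin θ], [sin θ, cos θ]]
For θ = 180°:
cos(180°) = -1
sin(180°) = 0
R = [[-1, 0], [0, -1]]
Apply to (3, -2): [-1·3 + (0)·-2, 0·3 + -1·-2] = (-3, 2)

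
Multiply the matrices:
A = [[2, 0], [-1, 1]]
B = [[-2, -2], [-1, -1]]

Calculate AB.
[[-4, -4], [1, 1]]

Each entry (i,j) of AB = sum over k of A[i][k]*B[k][j].
(AB)[0][0] = (2)*(-2) + (0)*(-1) = -4
(AB)[0][1] = (2)*(-2) + (0)*(-1) = -4
(AB)[1][0] = (-1)*(-2) + (1)*(-1) = 1
(AB)[1][1] = (-1)*(-2) + (1)*(-1) = 1
AB = [[-4, -4], [1, 1]]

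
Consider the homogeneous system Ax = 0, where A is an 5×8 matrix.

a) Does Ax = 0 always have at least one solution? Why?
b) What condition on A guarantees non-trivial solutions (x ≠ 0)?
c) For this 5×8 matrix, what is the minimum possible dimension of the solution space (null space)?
a) Yes, x = 0 is always a solution. b) When A has linearly dependent columns (rank < n). c) Minimum nullity = 3.

a) x = 0 satisfies A·0 = 0, so the zero vector is always a solution.
b) Non-trivial solutions exist iff the columns of A are linearly dependent, equivalently rank(A) < n (the number of columns).
c) By rank-nullity, rank(A) + nullity(A) = n = 8. Since A has only 5 rows, rank(A) ≤ 5, so nullity(A) ≥ 8 - 5 = 3.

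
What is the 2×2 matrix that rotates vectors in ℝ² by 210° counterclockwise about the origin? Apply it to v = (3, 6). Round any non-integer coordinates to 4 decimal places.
R = [[-√3/2, 1/2], [-1/2, -√3/2]]; R·v = (0.4019, -6.6962)

A counterclockwise rotation by angle θ in ℝ² has matrix R(θ) = [[cos θ, -sin θ], [sin θ, cos θ]].
For θ = 210°: cos θ = -√3/2, sin θ = -1/2.
R(210°) = [[-√3/2, 1/2], [-1/2, -√3/2]].
R·v = [-√3/2·3 + (1/2)·6, -1/2·3 + -√3/2·6] = (0.4019, -6.6962).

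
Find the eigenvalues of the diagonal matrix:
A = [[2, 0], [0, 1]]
λ₁ = 2, λ₂ = 1

The characteristic polynomial of A is det(A - λI) = (2 - λ)(1 - λ) = 0.
The roots are λ = 2 and λ = 1, so the eigenvalues are the diagonal entries.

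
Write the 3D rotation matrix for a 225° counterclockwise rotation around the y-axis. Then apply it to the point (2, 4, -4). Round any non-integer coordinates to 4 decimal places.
R = [[-√2/2, 0, -√2/2], [0, 1, 0], [√2/2, 0, -√2/2]]; R·(2, 4, -4) = (1.4142, 4.0000, 4.2426)

Rotation matrix for 225° around y-axis:
cos(225°) = -√2/2, sin(225°) = -√2/2
R = [[-√2/2, 0, -√2/2], [0, 1, 0], [√2/2, 0, -√2/2]]
Apply to (2, 4, -4): R·[2, 4, -4]ᵀ = (1.4142, 4.0000, 4.2426)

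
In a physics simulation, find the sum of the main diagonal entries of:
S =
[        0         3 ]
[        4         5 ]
tr(S) = 0 + 5 = 5

The trace of a square matrix is the sum of its diagonal entries.
Diagonal entries of S: S[0][0] = 0, S[1][1] = 5.
tr(S) = 0 + 5 = 5.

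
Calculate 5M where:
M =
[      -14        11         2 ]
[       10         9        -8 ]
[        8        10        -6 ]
5M =
[      -70        55        10 ]
[       50        45       -40 ]
[       40        50       -30 ]

Scalar multiplication is elementwise: (5M)[i][j] = 5 * M[i][j].
  (5M)[0][0] = 5 * (-14) = -70
  (5M)[0][1] = 5 * (11) = 55
  (5M)[0][2] = 5 * (2) = 10
  (5M)[1][0] = 5 * (10) = 50
  (5M)[1][1] = 5 * (9) = 45
  (5M)[1][2] = 5 * (-8) = -40
  (5M)[2][0] = 5 * (8) = 40
  (5M)[2][1] = 5 * (10) = 50
  (5M)[2][2] = 5 * (-6) = -30
5M =
[      -70        55        10 ]
[       50        45       -40 ]
[       40        50       -30 ]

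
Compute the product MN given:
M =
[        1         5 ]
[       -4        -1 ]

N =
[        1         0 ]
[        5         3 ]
MN =
[       26        15 ]
[       -9        -3 ]

Matrix multiplication: (MN)[i][j] = sum over k of M[i][k] * N[k][j].
  (MN)[0][0] = (1)*(1) + (5)*(5) = 26
  (MN)[0][1] = (1)*(0) + (5)*(3) = 15
  (MN)[1][0] = (-4)*(1) + (-1)*(5) = -9
  (MN)[1][1] = (-4)*(0) + (-1)*(3) = -3
MN =
[       26        15 ]
[       -9        -3 ]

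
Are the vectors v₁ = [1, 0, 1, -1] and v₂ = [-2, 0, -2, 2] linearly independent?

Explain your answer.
No, linearly dependent (v₂ = -2·v₁)

Check whether there is a scalar k with v₂ = k·v₁.
Comparing components, k = -2 satisfies -2·[1, 0, 1, -1] = [-2, 0, -2, 2].
Since v₂ is a scalar multiple of v₁, the two vectors are linearly dependent.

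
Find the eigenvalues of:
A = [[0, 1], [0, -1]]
λ = -1, 0

Solve det(A - λI) = 0. For a 2×2 matrix this is λ² - (trace)λ + det = 0.
trace(A) = 0 - 1 = -1.
det(A) = (0)*(-1) - (1)*(0) = 0 - 0 = 0.
Characteristic equation: λ² - (-1)λ + (0) = 0.
Discriminant: (-1)² - 4*(0) = 1 - 0 = 1.
Roots: λ = (-1 ± √1) / 2 = -1, 0.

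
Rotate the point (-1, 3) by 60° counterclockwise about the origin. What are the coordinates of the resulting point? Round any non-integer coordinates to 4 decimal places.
(-3.0981, 0.6340)

Rotation matrix R(θ) = [[cos θ, -sin θ], [sin θ, cos θ]]; for θ = 60°:
R = [[1/2, -√3/2], [√3/2, 1/2]]
Result: R × [-1, 3]ᵀ = [1/2·-1 + (-√3/2)·3, √3/2·-1 + (1/2)·3]ᵀ = (-3.0981, 0.6340)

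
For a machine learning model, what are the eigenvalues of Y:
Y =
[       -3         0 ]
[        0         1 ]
λ = -3, 1

Solve det(Y - λI) = 0. For a 2×2 matrix the characteristic equation is λ² - (trace)λ + det = 0.
trace(Y) = a + d = -3 + 1 = -2.
det(Y) = a*d - b*c = (-3)*(1) - (0)*(0) = -3 - 0 = -3.
Characteristic equation: λ² - (-2)λ + (-3) = 0.
Discriminant = (-2)² - 4*(-3) = 4 + 12 = 16.
λ = (-2 ± √16) / 2 = (-2 ± 4) / 2 = -3, 1.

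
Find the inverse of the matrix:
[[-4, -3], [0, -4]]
[[-1/4, 3/16], [0, -1/4]]

For [[a,b],[c,d]], inverse = (1/det)·[[d,-b],[-c,a]]
det = -4·-4 - -3·0 = 16
Inverse = (1/16)·[[-4, 3], [0, -4]]
        = [[-1/4, 3/16], [0, -1/4]]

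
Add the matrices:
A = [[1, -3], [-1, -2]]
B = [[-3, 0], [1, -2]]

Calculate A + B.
[[-2, -3], [0, -4]]

Add corresponding elements:
(1)+(-3)=-2
(-3)+(0)=-3
(-1)+(1)=0
(-2)+(-2)=-4
A + B = [[-2, -3], [0, -4]]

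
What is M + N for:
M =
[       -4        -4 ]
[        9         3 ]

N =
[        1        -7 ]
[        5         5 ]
M + N =
[       -3       -11 ]
[       14         8 ]

Matrix addition is elementwise: (M+N)[i][j] = M[i][j] + N[i][j].
  (M+N)[0][0] = (-4) + (1) = -3
  (M+N)[0][1] = (-4) + (-7) = -11
  (M+N)[1][0] = (9) + (5) = 14
  (M+N)[1][1] = (3) + (5) = 8
M + N =
[       -3       -11 ]
[       14         8 ]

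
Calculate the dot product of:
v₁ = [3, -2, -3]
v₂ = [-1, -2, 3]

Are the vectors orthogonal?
-8, No

The dot product is the sum of products of corresponding components.
v₁·v₂ = (3)*(-1) + (-2)*(-2) + (-3)*(3) = -3 + 4 - 9 = -8.
Two vectors are orthogonal iff their dot product is 0; here the dot product is -8, so the vectors are not orthogonal.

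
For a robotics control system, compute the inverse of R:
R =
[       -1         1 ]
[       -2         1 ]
det(R) = 1
R⁻¹ =
[        1        -1 ]
[        2        -1 ]

For a 2×2 matrix R = [[a, b], [c, d]] with det(R) ≠ 0, R⁻¹ = (1/det(R)) * [[d, -b], [-c, a]].
det(R) = (-1)*(1) - (1)*(-2) = -1 + 2 = 1.
R⁻¹ = (1/1) * [[1, -1], [2, -1]].
Dividing each entry by 1 and reducing:
R⁻¹ =
[        1        -1 ]
[        2        -1 ]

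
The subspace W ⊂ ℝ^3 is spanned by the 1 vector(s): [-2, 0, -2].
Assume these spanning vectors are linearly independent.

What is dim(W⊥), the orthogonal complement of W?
dim(W⊥) = 2

For any subspace W of ℝ^n, dim(W) + dim(W⊥) = n (the whole-space dimension).
Here the given 1 vectors are linearly independent, so dim(W) = 1.
Thus dim(W⊥) = n - dim(W) = 3 - 1 = 2.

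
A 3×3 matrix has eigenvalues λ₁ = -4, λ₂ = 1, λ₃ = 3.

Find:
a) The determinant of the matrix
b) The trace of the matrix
det = -12, trace = 0

Two standard eigenvalue identities:
- det(A) equals the product of the eigenvalues (counted with multiplicity).
- trace(A) equals the sum of the eigenvalues.
det(A) = (-4)*(1)*(3) = -12.
trace(A) = -4 + 1 + 3 = 0.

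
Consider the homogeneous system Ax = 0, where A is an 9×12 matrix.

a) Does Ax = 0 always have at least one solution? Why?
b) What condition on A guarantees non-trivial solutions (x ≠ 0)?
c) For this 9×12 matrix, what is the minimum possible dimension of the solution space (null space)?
a) Yes, x = 0 is always a solution. b) When A has linearly dependent columns (rank < n). c) Minimum nullity = 3.

a) x = 0 satisfies A·0 = 0, so the zero vector is always a solution.
b) Non-trivial solutions exist iff the columns of A are linearly dependent, equivalently rank(A) < n (the number of columns).
c) By rank-nullity, rank(A) + nullity(A) = n = 12. Since A has only 9 rows, rank(A) ≤ 9, so nullity(A) ≥ 12 - 9 = 3.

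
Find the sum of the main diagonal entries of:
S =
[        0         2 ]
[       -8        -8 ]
tr(S) = 0 - 8 = -8

The trace of a square matrix is the sum of its diagonal entries.
Diagonal entries of S: S[0][0] = 0, S[1][1] = -8.
tr(S) = 0 - 8 = -8.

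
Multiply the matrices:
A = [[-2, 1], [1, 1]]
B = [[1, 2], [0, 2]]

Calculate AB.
[[-2, -2], [1, 4]]

Each entry (i,j) of AB = sum over k of A[i][k]*B[k][j].
(AB)[0][0] = (-2)*(1) + (1)*(0) = -2
(AB)[0][1] = (-2)*(2) + (1)*(2) = -2
(AB)[1][0] = (1)*(1) + (1)*(0) = 1
(AB)[1][1] = (1)*(2) + (1)*(2) = 4
AB = [[-2, -2], [1, 4]]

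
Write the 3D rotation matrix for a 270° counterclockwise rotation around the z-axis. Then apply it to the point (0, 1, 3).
R = [[0, 1, 0], [-1, 0, 0], [0, 0, 1]]; R·(0, 1, 3) = (1, 0, 3)

Rotation matrix for 270° around z-axis:
cos(270°) = 0, sin(270°) = -1
R = [[0, 1, 0], [-1, 0, 0], [0, 0, 1]]
Apply to (0, 1, 3): R·[0, 1, 3]ᵀ = (1, 0, 3)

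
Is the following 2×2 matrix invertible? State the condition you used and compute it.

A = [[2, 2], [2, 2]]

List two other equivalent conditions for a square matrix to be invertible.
No, not invertible; det(A) = 0 (two rows are equal, so the rows are linearly dependent). Equivalent conditions (failing for this A): rank(A) < 2; Ax = 0 has non-trivial solutions; 0 is an eigenvalue; the columns are linearly dependent.

To check invertibility, compute det(A).
In this matrix, row 0 and the last row are identical, so one row is a scalar multiple of another and the rows are linearly dependent.
A matrix with linearly dependent rows has det = 0 and is not invertible.
Equivalent failed conditions:
- rank(A) < 2.
- Ax = 0 has non-trivial solutions.
- 0 is an eigenvalue.
- The columns are linearly dependent.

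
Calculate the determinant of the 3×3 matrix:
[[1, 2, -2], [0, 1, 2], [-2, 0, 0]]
-12

Expansion along first row:
det = 1·det([[1,2],[0,0]]) - 2·det([[0,2],[-2,0]]) + -2·det([[0,1],[-2,0]])
    = 1·(1·0 - 2·0) - 2·(0·0 - 2·-2) + -2·(0·0 - 1·-2)
    = 1·0 - 2·4 + -2·2
    = 0 + -8 + -4 = -12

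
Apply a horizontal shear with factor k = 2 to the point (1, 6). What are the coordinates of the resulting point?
(13, 6)

Shear matrix for horizontal shear with factor k = 2:
[[1, 2], [0, 1]]
Result: (1, 6) → (13, 6)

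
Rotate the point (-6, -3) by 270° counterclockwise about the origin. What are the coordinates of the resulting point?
(-3, 6)

Rotation matrix R(θ) = [[cos θ, -sin θ], [sin θ, cos θ]]; for θ = 270°:
R = [[0, 1], [-1, 0]]
Result: R × [-6, -3]ᵀ = [0·-6 + (1)·-3, -1·-6 + (0)·-3]ᵀ = (-3, 6)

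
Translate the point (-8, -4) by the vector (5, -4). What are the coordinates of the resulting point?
(-3, -8)

Translation by (5, -4):
x' = -8 + 5 = -3
y' = -4 + -4 = -8
Homogeneous matrix: [[1, 0, 5], [0, 1, -4], [0, 0, 1]]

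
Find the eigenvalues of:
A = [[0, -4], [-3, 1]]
λ = -3, 4

Solve det(A - λI) = 0. For a 2×2 matrix this is λ² - (trace)λ + det = 0.
trace(A) = 0 + 1 = 1.
det(A) = (0)*(1) - (-4)*(-3) = 0 - 12 = -12.
Characteristic equation: λ² - (1)λ + (-12) = 0.
Discriminant: (1)² - 4*(-12) = 1 + 48 = 49.
Roots: λ = (1 ± √49) / 2 = -3, 4.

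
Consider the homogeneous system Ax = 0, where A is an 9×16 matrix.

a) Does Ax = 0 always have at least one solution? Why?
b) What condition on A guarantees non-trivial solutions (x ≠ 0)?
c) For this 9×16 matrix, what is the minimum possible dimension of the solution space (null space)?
a) Yes, x = 0 is always a solution. b) When A has linearly dependent columns (rank < n). c) Minimum nullity = 7.

a) x = 0 satisfies A·0 = 0, so the zero vector is always a solution.
b) Non-trivial solutions exist iff the columns of A are linearly dependent, equivalently rank(A) < n (the number of columns).
c) By rank-nullity, rank(A) + nullity(A) = n = 16. Since A has only 9 rows, rank(A) ≤ 9, so nullity(A) ≥ 16 - 9 = 7.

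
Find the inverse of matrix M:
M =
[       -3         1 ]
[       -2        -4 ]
det(M) = 14
M⁻¹ =
[     -2/7     -1/14 ]
[      1/7     -3/14 ]

For a 2×2 matrix M = [[a, b], [c, d]] with det(M) ≠ 0, M⁻¹ = (1/det(M)) * [[d, -b], [-c, a]].
det(M) = (-3)*(-4) - (1)*(-2) = 12 + 2 = 14.
M⁻¹ = (1/14) * [[-4, -1], [2, -3]].
Dividing each entry by 14 and reducing:
M⁻¹ =
[     -2/7     -1/14 ]
[      1/7     -3/14 ]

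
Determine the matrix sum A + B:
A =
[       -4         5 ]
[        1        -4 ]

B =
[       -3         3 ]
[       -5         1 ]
A + B =
[       -7         8 ]
[       -4        -3 ]

Matrix addition is elementwise: (A+B)[i][j] = A[i][j] + B[i][j].
  (A+B)[0][0] = (-4) + (-3) = -7
  (A+B)[0][1] = (5) + (3) = 8
  (A+B)[1][0] = (1) + (-5) = -4
  (A+B)[1][1] = (-4) + (1) = -3
A + B =
[       -7         8 ]
[       -4        -3 ]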